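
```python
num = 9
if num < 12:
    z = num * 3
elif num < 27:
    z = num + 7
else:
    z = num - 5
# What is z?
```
Trace:
  num=9
  num=9, z=27

Final answer: 27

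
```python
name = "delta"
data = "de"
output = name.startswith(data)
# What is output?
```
Trace:
  name='delta'
  name='delta', data='de'
  name='delta', data='de', output=True

Final answer: True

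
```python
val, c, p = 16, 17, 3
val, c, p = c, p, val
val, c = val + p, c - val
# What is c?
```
Trace:
  val=16, c=17, p=3
  val=17, c=3, p=16
  val=33, c=-14, p=16

Final answer: -14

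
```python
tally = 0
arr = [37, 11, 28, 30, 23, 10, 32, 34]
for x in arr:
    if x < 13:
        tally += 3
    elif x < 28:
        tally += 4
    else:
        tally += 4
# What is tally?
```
Trace:
  tally=0
  tally=4, x=37
  tally=7, x=11
  tally=11, x=28
  tally=15, x=30
  tally=19, x=23
  tally=22, x=10
  tally=26, x=32
  tally=30, x=34

Final answer: 30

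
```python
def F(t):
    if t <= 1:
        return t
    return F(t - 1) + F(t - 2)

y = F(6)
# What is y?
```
Call trace (a repeated sub-call is expanded the first time; later identical calls just restate its return value):
F(t=6)
  F(t=5)
    F(t=4)
      F(t=3)
        F(t=2)
          F(t=1)
          -> return 1
          F(t=0)
          -> return 0
        -> return 1
        F(t=1)
        -> return 1
      -> return 2
      F(t=2) -> return 1  (same call as traced above)
    -> return 3
    F(t=3) -> return 2  (same call as traced above)
  -> return 5
  F(t=4) -> return 3  (same call as traced above)
-> return 8

Final answer: 8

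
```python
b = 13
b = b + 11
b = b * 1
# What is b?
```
Trace:
  b=13
  b=24
  b=24

Final answer: 24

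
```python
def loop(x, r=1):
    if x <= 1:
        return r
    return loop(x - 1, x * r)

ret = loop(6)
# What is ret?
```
Call trace:
loop(x=6, r=1)
  loop(x=5, r=6)
    loop(x=4, r=30)
      loop(x=3, r=120)
        loop(x=2, r=360)
          loop(x=1, r=720)
          -> return 720
        -> return 720
      -> return 720
    -> return 720
  -> return 720
-> return 720

Final answer: 720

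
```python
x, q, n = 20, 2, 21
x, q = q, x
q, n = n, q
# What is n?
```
Trace:
  x=20, q=2, n=21
  x=2, q=20, n=21
  x=2, q=21, n=20

Final answer: 20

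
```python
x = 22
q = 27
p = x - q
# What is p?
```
Trace:
  x=22
  x=22, q=27
  x=22, q=27, p=-5

Final answer: -5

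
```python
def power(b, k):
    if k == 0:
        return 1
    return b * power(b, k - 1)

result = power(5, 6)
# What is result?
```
Call trace:
power(b=5, k=6)
  power(b=5, k=5)
    power(b=5, k=4)
      power(b=5, k=3)
        power(b=5, k=2)
          power(b=5, k=1)
            power(b=5, k=0)
            -> return 1
          -> return 5
        -> return 25
      -> return 125
    -> return 625
  -> return 3125
-> return 15625

Final answer: 15625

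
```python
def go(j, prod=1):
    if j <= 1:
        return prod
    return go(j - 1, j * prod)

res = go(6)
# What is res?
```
Call trace:
go(j=6, prod=1)
  go(j=5, prod=6)
    go(j=4, prod=30)
      go(j=3, prod=120)
        go(j=2, prod=360)
          go(j=1, prod=720)
          -> return 720
        -> return 720
      -> return 720
    -> return 720
  -> return 720
-> return 720

Final answer: 720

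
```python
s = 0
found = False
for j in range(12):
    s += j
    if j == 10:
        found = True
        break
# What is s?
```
Trace:
  s=0
  s=0, found=False
  s=0, found=False, j=0
  s=1, found=False, j=1
  s=3, found=False, j=2
  s=6, found=False, j=3
  s=10, found=False, j=4
  s=15, found=False, j=5
  s=21, found=False, j=6
  s=28, found=False, j=7
  s=36, found=False, j=8
  s=45, found=False, j=9
  s=55, found=True, j=10

Final answer: 55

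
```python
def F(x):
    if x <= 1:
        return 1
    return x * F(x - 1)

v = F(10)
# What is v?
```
Call trace:
F(x=10)
  F(x=9)
    F(x=8)
      F(x=7)
        F(x=6)
          F(x=5)
            F(x=4)
              F(x=3)
                F(x=2)
                  F(x=1)
                  -> return 1
                -> return 2
              -> return 6
            -> return 24
          -> return 120
        -> return 720
      -> return 5040
    -> return 40320
  -> return 362880
-> return 3628800

Final answer: 3628800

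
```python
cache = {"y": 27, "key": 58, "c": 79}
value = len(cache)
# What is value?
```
Trace:
  cache={'y': 27, 'key': 58, 'c': 79}
  cache={'y': 27, 'key': 58, 'c': 79}, value=3

Final answer: 3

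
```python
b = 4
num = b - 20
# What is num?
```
Trace:
  b=4
  b=4, num=-16

Final answer: -16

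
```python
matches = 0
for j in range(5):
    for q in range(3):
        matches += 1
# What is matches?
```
Trace:
  matches=0
  matches=1, j=0, q=0
  matches=2, j=0, q=1
  matches=3, j=0, q=2
  matches=4, j=1, q=0
  matches=5, j=1, q=1
  matches=6, j=1, q=2
  matches=7, j=2, q=0
  matches=8, j=2, q=1
  matches=9, j=2, q=2
  matches=10, j=3, q=0
  matches=11, j=3, q=1
  matches=12, j=3, q=2
  matches=13, j=4, q=0
  matches=14, j=4, q=1
  matches=15, j=4, q=2

Final answer: 15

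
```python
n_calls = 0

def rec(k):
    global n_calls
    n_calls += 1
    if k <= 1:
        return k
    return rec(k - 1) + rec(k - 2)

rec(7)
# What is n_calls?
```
Call trace (a repeated sub-call is expanded the first time; later identical calls just restate its return value):
rec(k=7)
  rec(k=6)
    rec(k=5)
      rec(k=4)
        rec(k=3)
          rec(k=2)
            rec(k=1)
            -> return 1
            rec(k=0)
            -> return 0
          -> return 1
          rec(k=1)
          -> return 1
        -> return 2
        rec(k=2) -> return 1  (same call as traced above)
      -> return 3
      rec(k=3) -> return 2  (same call as traced above)
    -> return 5
    rec(k=4) -> return 3  (same call as traced above)
  -> return 8
  rec(k=5) -> return 5  (same call as traced above)
-> return 13

n_calls is incremented once per call, so count the calls in each subtree. Let C(k) = number of calls made by rec(k).
C(0) = C(1) = 1 (base case, no recursion); C(k) = 1 + C(k - 1) + C(k - 2) otherwise.
C(2) = 1 + C(1) + C(0) = 1 + 1 + 1 = 3
C(3) = 1 + C(2) + C(1) = 1 + 3 + 1 = 5
C(4) = 1 + C(3) + C(2) = 1 + 5 + 3 = 9
C(5) = 1 + C(4) + C(3) = 1 + 9 + 5 = 15
C(6) = 1 + C(5) + C(4) = 1 + 15 + 9 = 25
C(7) = 1 + C(6) + C(5) = 1 + 25 + 15 = 41
n_calls = C(7) = 41

Final answer: 41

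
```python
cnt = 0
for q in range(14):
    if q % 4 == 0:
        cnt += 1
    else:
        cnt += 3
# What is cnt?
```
Trace:
  cnt=0
  cnt=1, q=0
  cnt=4, q=1
  cnt=7, q=2
  cnt=10, q=3
  cnt=11, q=4
  cnt=14, q=5
  cnt=17, q=6
  cnt=20, q=7
  cnt=21, q=8
  cnt=24, q=9
  cnt=27, q=10
  cnt=30, q=11
  cnt=31, q=12
  cnt=34, q=13

Final answer: 34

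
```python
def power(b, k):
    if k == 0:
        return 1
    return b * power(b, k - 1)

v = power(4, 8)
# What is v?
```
Call trace:
power(b=4, k=8)
  power(b=4, k=7)
    power(b=4, k=6)
      power(b=4, k=5)
        power(b=4, k=4)
          power(b=4, k=3)
            power(b=4, k=2)
              power(b=4, k=1)
                power(b=4, k=0)
                -> return 1
              -> return 4
            -> return 16
          -> return 64
        -> return 256
      -> return 1024
    -> return 4096
  -> return 16384
-> return 65536

Final answer: 65536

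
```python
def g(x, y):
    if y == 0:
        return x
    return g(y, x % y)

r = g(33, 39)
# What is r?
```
Call trace:
g(x=33, y=39)
  g(x=39, y=33)
    g(x=33, y=6)
      g(x=6, y=3)
        g(x=3, y=0)
        -> return 3
      -> return 3
    -> return 3
  -> return 3
-> return 3

Final answer: 3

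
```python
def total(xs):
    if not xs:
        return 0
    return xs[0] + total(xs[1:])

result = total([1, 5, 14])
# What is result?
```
Call trace:
total(xs=[1, 5, 14])
  total(xs=[5, 14])
    total(xs=[14])
      total(xs=[])
      -> return 0
    -> return 14
  -> return 19
-> return 20

Final answer: 20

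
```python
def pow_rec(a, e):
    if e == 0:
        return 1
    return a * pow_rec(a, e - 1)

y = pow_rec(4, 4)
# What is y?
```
Call trace:
pow_rec(a=4, e=4)
  pow_rec(a=4, e=3)
    pow_rec(a=4, e=2)
      pow_rec(a=4, e=1)
        pow_rec(a=4, e=0)
        -> return 1
      -> return 4
    -> return 16
  -> return 64
-> return 256

Final answer: 256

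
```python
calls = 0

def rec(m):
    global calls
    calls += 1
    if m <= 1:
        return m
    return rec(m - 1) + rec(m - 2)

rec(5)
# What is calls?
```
Call trace (a repeated sub-call is expanded the first time; later identical calls just restate its return value):
rec(m=5)
  rec(m=4)
    rec(m=3)
      rec(m=2)
        rec(m=1)
        -> return 1
        rec(m=0)
        -> return 0
      -> return 1
      rec(m=1)
      -> return 1
    -> return 2
    rec(m=2) -> return 1  (same call as traced above)
  -> return 3
  rec(m=3) -> return 2  (same call as traced above)
-> return 5

calls is incremented once per call, so count the calls in each subtree. Let C(m) = number of calls made by rec(m).
C(0) = C(1) = 1 (base case, no recursion); C(m) = 1 + C(m - 1) + C(m - 2) otherwise.
C(2) = 1 + C(1) + C(0) = 1 + 1 + 1 = 3
C(3) = 1 + C(2) + C(1) = 1 + 3 + 1 = 5
C(4) = 1 + C(3) + C(2) = 1 + 5 + 3 = 9
C(5) = 1 + C(4) + C(3) = 1 + 9 + 5 = 15
calls = C(5) = 15

Final answer: 15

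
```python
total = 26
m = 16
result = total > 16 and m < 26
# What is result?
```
Trace:
  total=26
  total=26, m=16
  total=26, m=16, result=True

Final answer: True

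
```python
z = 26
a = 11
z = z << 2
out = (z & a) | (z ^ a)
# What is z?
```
Trace:
  z=26
  z=26, a=11
  z=104, a=11
  z=104, a=11, out=107

Final answer: 104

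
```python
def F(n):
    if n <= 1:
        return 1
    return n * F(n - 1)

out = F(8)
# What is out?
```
Call trace:
F(n=8)
  F(n=7)
    F(n=6)
      F(n=5)
        F(n=4)
          F(n=3)
            F(n=2)
              F(n=1)
              -> return 1
            -> return 2
          -> return 6
        -> return 24
      -> return 120
    -> return 720
  -> return 5040
-> return 40320

Final answer: 40320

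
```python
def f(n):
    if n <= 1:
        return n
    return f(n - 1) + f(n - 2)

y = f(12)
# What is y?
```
Call trace (a repeated sub-call is expanded the first time; later identical calls just restate its return value):
f(n=12)
  f(n=11)
    f(n=10)
      f(n=9)
        f(n=8)
          f(n=7)
            f(n=6)
              f(n=5)
                f(n=4)
                  f(n=3)
                    f(n=2)
                      f(n=1)
                      -> return 1
                      f(n=0)
                      -> return 0
                    -> return 1
                    f(n=1)
                    -> return 1
                  -> return 2
                  f(n=2) -> return 1  (same call as traced above)
                -> return 3
                f(n=3) -> return 2  (same call as traced above)
              -> return 5
              f(n=4) -> return 3  (same call as traced above)
            -> return 8
            f(n=5) -> return 5  (same call as traced above)
          -> return 13
          f(n=6) -> return 8  (same call as traced above)
        -> return 21
        f(n=7) -> return 13  (same call as traced above)
      -> return 34
      f(n=8) -> return 21  (same call as traced above)
    -> return 55
    f(n=9) -> return 34  (same call as traced above)
  -> return 89
  f(n=10) -> return 55  (same call as traced above)
-> return 144

Final answer: 144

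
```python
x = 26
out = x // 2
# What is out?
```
Trace:
  x=26
  x=26, out=13

Final answer: 13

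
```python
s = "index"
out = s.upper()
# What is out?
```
Trace:
  s='index'
  s='index', out='INDEX'

Final answer: 'INDEX'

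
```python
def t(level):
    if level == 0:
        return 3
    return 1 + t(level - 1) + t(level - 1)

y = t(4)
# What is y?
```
Call trace (a repeated sub-call is expanded the first time; later identical calls just restate its return value):
t(level=4)
  t(level=3)
    t(level=2)
      t(level=1)
        t(level=0)
        -> return 3
        t(level=0)
        -> return 3
      -> return 7
      t(level=1) -> return 7  (same call as traced above)
    -> return 15
    t(level=2) -> return 15  (same call as traced above)
  -> return 31
  t(level=3) -> return 31  (same call as traced above)
-> return 63

Final answer: 63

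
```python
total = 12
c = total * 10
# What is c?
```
Trace:
  total=12
  total=12, c=120

Final answer: 120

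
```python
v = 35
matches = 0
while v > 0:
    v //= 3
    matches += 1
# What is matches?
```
Trace:
  v=35
  v=35, matches=0
  v=11, matches=1
  v=3, matches=2
  v=1, matches=3
  v=0, matches=4

Final answer: 4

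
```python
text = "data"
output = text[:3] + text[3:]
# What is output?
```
Trace:
  text='data'
  text='data', output='data'

Final answer: 'data'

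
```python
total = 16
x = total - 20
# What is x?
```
Trace:
  total=16
  total=16, x=-4

Final answer: -4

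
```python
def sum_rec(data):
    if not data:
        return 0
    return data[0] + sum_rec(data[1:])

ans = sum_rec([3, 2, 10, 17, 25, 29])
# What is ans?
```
Call trace:
sum_rec(data=[3, 2, 10, 17, 25, 29])
  sum_rec(data=[2, 10, 17, 25, 29])
    sum_rec(data=[10, 17, 25, 29])
      sum_rec(data=[17, 25, 29])
        sum_rec(data=[25, 29])
          sum_rec(data=[29])
            sum_rec(data=[])
            -> return 0
          -> return 29
        -> return 54
      -> return 71
    -> return 81
  -> return 83
-> return 86

Final answer: 86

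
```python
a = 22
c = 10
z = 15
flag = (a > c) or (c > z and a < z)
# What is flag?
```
Trace:
  a=22
  a=22, c=10
  a=22, c=10, z=15
  a=22, c=10, z=15, flag=True

Final answer: True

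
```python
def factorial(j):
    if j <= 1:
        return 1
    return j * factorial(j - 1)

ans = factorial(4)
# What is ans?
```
Call trace:
factorial(j=4)
  factorial(j=3)
    factorial(j=2)
      factorial(j=1)
      -> return 1
    -> return 2
  -> return 6
-> return 24

Final answer: 24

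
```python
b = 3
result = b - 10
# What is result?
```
Trace:
  b=3
  b=3, result=-7

Final answer: -7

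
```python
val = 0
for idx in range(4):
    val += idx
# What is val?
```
Trace:
  val=0
  val=0, idx=0
  val=1, idx=1
  val=3, idx=2
  val=6, idx=3

Final answer: 6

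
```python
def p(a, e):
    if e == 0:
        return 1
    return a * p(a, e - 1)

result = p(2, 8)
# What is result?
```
Call trace:
p(a=2, e=8)
  p(a=2, e=7)
    p(a=2, e=6)
      p(a=2, e=5)
        p(a=2, e=4)
          p(a=2, e=3)
            p(a=2, e=2)
              p(a=2, e=1)
                p(a=2, e=0)
                -> return 1
              -> return 2
            -> return 4
          -> return 8
        -> return 16
      -> return 32
    -> return 64
  -> return 128
-> return 256

Final answer: 256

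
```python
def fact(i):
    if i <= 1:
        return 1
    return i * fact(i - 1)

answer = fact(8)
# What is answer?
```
Call trace:
fact(i=8)
  fact(i=7)
    fact(i=6)
      fact(i=5)
        fact(i=4)
          fact(i=3)
            fact(i=2)
              fact(i=1)
              -> return 1
            -> return 2
          -> return 6
        -> return 24
      -> return 120
    -> return 720
  -> return 5040
-> return 40320

Final answer: 40320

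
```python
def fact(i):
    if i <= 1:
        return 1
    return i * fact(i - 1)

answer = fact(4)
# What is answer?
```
Call trace:
fact(i=4)
  fact(i=3)
    fact(i=2)
      fact(i=1)
      -> return 1
    -> return 2
  -> return 6
-> return 24

Final answer: 24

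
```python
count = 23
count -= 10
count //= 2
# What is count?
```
Trace:
  count=23
  count=13
  count=6

Final answer: 6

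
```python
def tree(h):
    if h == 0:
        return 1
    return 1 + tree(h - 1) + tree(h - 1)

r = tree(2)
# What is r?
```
Call trace (a repeated sub-call is expanded the first time; later identical calls just restate its return value):
tree(h=2)
  tree(h=1)
    tree(h=0)
    -> return 1
    tree(h=0)
    -> return 1
  -> return 3
  tree(h=1) -> return 3  (same call as traced above)
-> return 7

Final answer: 7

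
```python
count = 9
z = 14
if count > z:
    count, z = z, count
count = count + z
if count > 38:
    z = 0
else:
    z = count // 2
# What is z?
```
Trace:
  count=9
  count=9, z=14
  count=9, z=14
  count=23, z=14
  count=23, z=11

Final answer: 11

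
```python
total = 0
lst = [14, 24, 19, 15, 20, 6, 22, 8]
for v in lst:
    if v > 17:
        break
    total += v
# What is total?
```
Trace:
  total=0
  total=14, v=14
  total=14, v=24

Final answer: 14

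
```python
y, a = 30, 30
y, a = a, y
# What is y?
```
Trace:
  y=30, a=30
  y=30, a=30

Final answer: 30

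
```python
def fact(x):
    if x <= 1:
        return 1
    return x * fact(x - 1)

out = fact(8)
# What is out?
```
Call trace:
fact(x=8)
  fact(x=7)
    fact(x=6)
      fact(x=5)
        fact(x=4)
          fact(x=3)
            fact(x=2)
              fact(x=1)
              -> return 1
            -> return 2
          -> return 6
        -> return 24
      -> return 120
    -> return 720
  -> return 5040
-> return 40320

Final answer: 40320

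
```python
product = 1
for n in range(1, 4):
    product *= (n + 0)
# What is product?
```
Trace:
  product=1
  product=1, n=1
  product=2, n=2
  product=6, n=3

Final answer: 6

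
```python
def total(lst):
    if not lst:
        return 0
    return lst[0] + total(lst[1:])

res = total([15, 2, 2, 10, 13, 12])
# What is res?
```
Call trace:
total(lst=[15, 2, 2, 10, 13, 12])
  total(lst=[2, 2, 10, 13, 12])
    total(lst=[2, 10, 13, 12])
      total(lst=[10, 13, 12])
        total(lst=[13, 12])
          total(lst=[12])
            total(lst=[])
            -> return 0
          -> return 12
        -> return 25
      -> return 35
    -> return 37
  -> return 39
-> return 54

Final answer: 54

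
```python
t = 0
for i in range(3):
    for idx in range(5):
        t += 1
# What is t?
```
Trace:
  t=0
  t=1, i=0, idx=0
  t=2, i=0, idx=1
  t=3, i=0, idx=2
  t=4, i=0, idx=3
  t=5, i=0, idx=4
  t=6, i=1, idx=0
  t=7, i=1, idx=1
  t=8, i=1, idx=2
  t=9, i=1, idx=3
  t=10, i=1, idx=4
  t=11, i=2, idx=0
  t=12, i=2, idx=1
  t=13, i=2, idx=2
  t=14, i=2, idx=3
  t=15, i=2, idx=4

Final answer: 15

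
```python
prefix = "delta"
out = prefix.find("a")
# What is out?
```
Trace:
  prefix='delta'
  prefix='delta', out=4

Final answer: 4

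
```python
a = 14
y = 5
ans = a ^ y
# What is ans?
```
Trace:
  a=14
  a=14, y=5
  a=14, y=5, ans=11

Final answer: 11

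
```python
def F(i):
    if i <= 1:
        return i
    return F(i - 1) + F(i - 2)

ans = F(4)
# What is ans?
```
Call trace (a repeated sub-call is expanded the first time; later identical calls just restate its return value):
F(i=4)
  F(i=3)
    F(i=2)
      F(i=1)
      -> return 1
      F(i=0)
      -> return 0
    -> return 1
    F(i=1)
    -> return 1
  -> return 2
  F(i=2) -> return 1  (same call as traced above)
-> return 3

Final answer: 3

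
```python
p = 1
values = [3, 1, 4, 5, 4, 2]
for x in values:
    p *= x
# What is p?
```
Trace:
  p=1
  p=3, x=3
  p=3, x=1
  p=12, x=4
  p=60, x=5
  p=240, x=4
  p=480, x=2

Final answer: 480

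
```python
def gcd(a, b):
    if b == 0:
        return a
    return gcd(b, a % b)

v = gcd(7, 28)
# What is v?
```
Call trace:
gcd(a=7, b=28)
  gcd(a=28, b=7)
    gcd(a=7, b=0)
    -> return 7
  -> return 7
-> return 7

Final answer: 7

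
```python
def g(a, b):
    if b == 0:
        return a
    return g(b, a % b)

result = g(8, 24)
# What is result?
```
Call trace:
g(a=8, b=24)
  g(a=24, b=8)
    g(a=8, b=0)
    -> return 8
  -> return 8
-> return 8

Final answer: 8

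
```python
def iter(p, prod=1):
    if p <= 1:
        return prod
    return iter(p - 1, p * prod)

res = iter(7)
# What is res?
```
Call trace:
iter(p=7, prod=1)
  iter(p=6, prod=7)
    iter(p=5, prod=42)
      iter(p=4, prod=210)
        iter(p=3, prod=840)
          iter(p=2, prod=2520)
            iter(p=1, prod=5040)
            -> return 5040
          -> return 5040
        -> return 5040
      -> return 5040
    -> return 5040
  -> return 5040
-> return 5040

Final answer: 5040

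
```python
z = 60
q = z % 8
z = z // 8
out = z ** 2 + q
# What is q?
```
Trace:
  z=60
  z=60, q=4
  z=7, q=4
  z=7, q=4, out=53

Final answer: 4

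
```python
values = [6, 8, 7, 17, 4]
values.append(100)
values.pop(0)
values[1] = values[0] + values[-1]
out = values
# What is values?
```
Trace:
  values=[6, 8, 7, 17, 4]
  values=[6, 8, 7, 17, 4, 100]
  values=[8, 7, 17, 4, 100]
  values=[8, 108, 17, 4, 100]
  values=[8, 108, 17, 4, 100], out=[8, 108, 17, 4, 100]

Final answer: [8, 108, 17, 4, 100]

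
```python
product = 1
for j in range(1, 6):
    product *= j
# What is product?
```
Trace:
  product=1
  product=1, j=1
  product=2, j=2
  product=6, j=3
  product=24, j=4
  product=120, j=5

Final answer: 120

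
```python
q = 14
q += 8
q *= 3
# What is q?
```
Trace:
  q=14
  q=22
  q=66

Final answer: 66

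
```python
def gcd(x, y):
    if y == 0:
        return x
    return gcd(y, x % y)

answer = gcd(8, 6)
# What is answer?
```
Call trace:
gcd(x=8, y=6)
  gcd(x=6, y=2)
    gcd(x=2, y=0)
    -> return 2
  -> return 2
-> return 2

Final answer: 2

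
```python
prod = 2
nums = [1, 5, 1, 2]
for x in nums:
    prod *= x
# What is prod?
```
Trace:
  prod=2
  prod=2, x=1
  prod=10, x=5
  prod=10, x=1
  prod=20, x=2

Final answer: 20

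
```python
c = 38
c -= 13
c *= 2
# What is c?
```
Trace:
  c=38
  c=25
  c=50

Final answer: 50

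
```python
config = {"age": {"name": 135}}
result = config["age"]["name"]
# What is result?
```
Trace:
  config={'age': {'name': 135}}
  config={'age': {'name': 135}}, result=135

Final answer: 135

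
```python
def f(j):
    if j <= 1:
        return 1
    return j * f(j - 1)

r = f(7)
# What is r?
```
Call trace:
f(j=7)
  f(j=6)
    f(j=5)
      f(j=4)
        f(j=3)
          f(j=2)
            f(j=1)
            -> return 1
          -> return 2
        -> return 6
      -> return 24
    -> return 120
  -> return 720
-> return 5040

Final answer: 5040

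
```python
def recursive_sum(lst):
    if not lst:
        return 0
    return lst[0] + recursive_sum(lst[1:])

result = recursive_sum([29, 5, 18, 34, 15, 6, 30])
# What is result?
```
Call trace:
recursive_sum(lst=[29, 5, 18, 34, 15, 6, 30])
  recursive_sum(lst=[5, 18, 34, 15, 6, 30])
    recursive_sum(lst=[18, 34, 15, 6, 30])
      recursive_sum(lst=[34, 15, 6, 30])
        recursive_sum(lst=[15, 6, 30])
          recursive_sum(lst=[6, 30])
            recursive_sum(lst=[30])
              recursive_sum(lst=[])
              -> return 0
            -> return 30
          -> return 36
        -> return 51
      -> return 85
    -> return 103
  -> return 108
-> return 137

Final answer: 137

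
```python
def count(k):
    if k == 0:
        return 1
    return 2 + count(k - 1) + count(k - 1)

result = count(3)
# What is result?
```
Call trace (a repeated sub-call is expanded the first time; later identical calls just restate its return value):
count(k=3)
  count(k=2)
    count(k=1)
      count(k=0)
      -> return 1
      count(k=0)
      -> return 1
    -> return 4
    count(k=1) -> return 4  (same call as traced above)
  -> return 10
  count(k=2) -> return 10  (same call as traced above)
-> return 22

Final answer: 22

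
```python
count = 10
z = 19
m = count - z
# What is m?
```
Trace:
  count=10
  count=10, z=19
  count=10, z=19, m=-9

Final answer: -9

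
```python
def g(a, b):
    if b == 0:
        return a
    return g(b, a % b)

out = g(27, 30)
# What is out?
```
Call trace:
g(a=27, b=30)
  g(a=30, b=27)
    g(a=27, b=3)
      g(a=3, b=0)
      -> return 3
    -> return 3
  -> return 3
-> return 3

Final answer: 3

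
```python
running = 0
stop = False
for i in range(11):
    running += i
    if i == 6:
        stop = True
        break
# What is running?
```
Trace:
  running=0
  running=0, stop=False
  running=0, stop=False, i=0
  running=1, stop=False, i=1
  running=3, stop=False, i=2
  running=6, stop=False, i=3
  running=10, stop=False, i=4
  running=15, stop=False, i=5
  running=21, stop=True, i=6

Final answer: 21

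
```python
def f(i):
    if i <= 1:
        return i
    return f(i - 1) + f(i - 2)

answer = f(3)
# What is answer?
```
Call trace:
f(i=3)
  f(i=2)
    f(i=1)
    -> return 1
    f(i=0)
    -> return 0
  -> return 1
  f(i=1)
  -> return 1
-> return 2

Final answer: 2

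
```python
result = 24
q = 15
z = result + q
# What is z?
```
Trace:
  result=24
  result=24, q=15
  result=24, q=15, z=39

Final answer: 39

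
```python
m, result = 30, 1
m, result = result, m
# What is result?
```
Trace:
  m=30, result=1
  m=1, result=30

Final answer: 30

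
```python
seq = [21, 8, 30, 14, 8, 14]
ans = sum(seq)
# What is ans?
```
Trace:
  seq=[21, 8, 30, 14, 8, 14]
  seq=[21, 8, 30, 14, 8, 14], ans=95

Final answer: 95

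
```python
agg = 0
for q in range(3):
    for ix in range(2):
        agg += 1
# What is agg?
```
Trace:
  agg=0
  agg=1, q=0, ix=0
  agg=2, q=0, ix=1
  agg=3, q=1, ix=0
  agg=4, q=1, ix=1
  agg=5, q=2, ix=0
  agg=6, q=2, ix=1

Final answer: 6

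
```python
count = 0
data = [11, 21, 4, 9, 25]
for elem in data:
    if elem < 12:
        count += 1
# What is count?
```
Trace:
  count=0
  count=1, elem=11
  count=1, elem=21
  count=2, elem=4
  count=3, elem=9
  count=3, elem=25

Final answer: 3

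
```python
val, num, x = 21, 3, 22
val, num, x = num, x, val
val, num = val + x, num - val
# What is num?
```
Trace:
  val=21, num=3, x=22
  val=3, num=22, x=21
  val=24, num=19, x=21

Final answer: 19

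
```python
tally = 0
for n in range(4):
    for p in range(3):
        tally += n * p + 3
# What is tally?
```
Trace:
  tally=0
  tally=3, n=0, p=0
  tally=6, n=0, p=1
  tally=9, n=0, p=2
  tally=12, n=1, p=0
  tally=16, n=1, p=1
  tally=21, n=1, p=2
  tally=24, n=2, p=0
  tally=29, n=2, p=1
  tally=36, n=2, p=2
  tally=39, n=3, p=0
  tally=45, n=3, p=1
  tally=54, n=3, p=2

Final answer: 54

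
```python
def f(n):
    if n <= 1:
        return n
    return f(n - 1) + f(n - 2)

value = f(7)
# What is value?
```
Call trace (a repeated sub-call is expanded the first time; later identical calls just restate its return value):
f(n=7)
  f(n=6)
    f(n=5)
      f(n=4)
        f(n=3)
          f(n=2)
            f(n=1)
            -> return 1
            f(n=0)
            -> return 0
          -> return 1
          f(n=1)
          -> return 1
        -> return 2
        f(n=2) -> return 1  (same call as traced above)
      -> return 3
      f(n=3) -> return 2  (same call as traced above)
    -> return 5
    f(n=4) -> return 3  (same call as traced above)
  -> return 8
  f(n=5) -> return 5  (same call as traced above)
-> return 13

Final answer: 13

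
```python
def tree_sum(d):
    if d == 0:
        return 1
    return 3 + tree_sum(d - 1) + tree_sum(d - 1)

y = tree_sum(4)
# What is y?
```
Call trace (a repeated sub-call is expanded the first time; later identical calls just restate its return value):
tree_sum(d=4)
  tree_sum(d=3)
    tree_sum(d=2)
      tree_sum(d=1)
        tree_sum(d=0)
        -> return 1
        tree_sum(d=0)
        -> return 1
      -> return 5
      tree_sum(d=1) -> return 5  (same call as traced above)
    -> return 13
    tree_sum(d=2) -> return 13  (same call as traced above)
  -> return 29
  tree_sum(d=3) -> return 29  (same call as traced above)
-> return 61

Final answer: 61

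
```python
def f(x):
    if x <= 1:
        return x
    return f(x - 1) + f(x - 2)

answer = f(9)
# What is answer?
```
Call trace (a repeated sub-call is expanded the first time; later identical calls just restate its return value):
f(x=9)
  f(x=8)
    f(x=7)
      f(x=6)
        f(x=5)
          f(x=4)
            f(x=3)
              f(x=2)
                f(x=1)
                -> return 1
                f(x=0)
                -> return 0
              -> return 1
              f(x=1)
              -> return 1
            -> return 2
            f(x=2) -> return 1  (same call as traced above)
          -> return 3
          f(x=3) -> return 2  (same call as traced above)
        -> return 5
        f(x=4) -> return 3  (same call as traced above)
      -> return 8
      f(x=5) -> return 5  (same call as traced above)
    -> return 13
    f(x=6) -> return 8  (same call as traced above)
  -> return 21
  f(x=7) -> return 13  (same call as traced above)
-> return 34

Final answer: 34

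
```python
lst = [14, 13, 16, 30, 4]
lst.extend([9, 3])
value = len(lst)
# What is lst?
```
Trace:
  lst=[14, 13, 16, 30, 4]
  lst=[14, 13, 16, 30, 4, 9, 3]
  lst=[14, 13, 16, 30, 4, 9, 3], value=7

Final answer: [14, 13, 16, 30, 4, 9, 3]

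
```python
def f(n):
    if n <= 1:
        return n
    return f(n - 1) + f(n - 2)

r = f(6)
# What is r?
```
Call trace (a repeated sub-call is expanded the first time; later identical calls just restate its return value):
f(n=6)
  f(n=5)
    f(n=4)
      f(n=3)
        f(n=2)
          f(n=1)
          -> return 1
          f(n=0)
          -> return 0
        -> return 1
        f(n=1)
        -> return 1
      -> return 2
      f(n=2) -> return 1  (same call as traced above)
    -> return 3
    f(n=3) -> return 2  (same call as traced above)
  -> return 5
  f(n=4) -> return 3  (same call as traced above)
-> return 8

Final answer: 8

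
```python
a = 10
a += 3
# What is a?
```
Trace:
  a=10
  a=13

Final answer: 13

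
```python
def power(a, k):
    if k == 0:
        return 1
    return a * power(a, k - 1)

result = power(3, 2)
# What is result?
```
Call trace:
power(a=3, k=2)
  power(a=3, k=1)
    power(a=3, k=0)
    -> return 1
  -> return 3
-> return 9

Final answer: 9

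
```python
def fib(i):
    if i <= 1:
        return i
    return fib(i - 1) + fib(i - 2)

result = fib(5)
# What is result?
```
Call trace (a repeated sub-call is expanded the first time; later identical calls just restate its return value):
fib(i=5)
  fib(i=4)
    fib(i=3)
      fib(i=2)
        fib(i=1)
        -> return 1
        fib(i=0)
        -> return 0
      -> return 1
      fib(i=1)
      -> return 1
    -> return 2
    fib(i=2) -> return 1  (same call as traced above)
  -> return 3
  fib(i=3) -> return 2  (same call as traced above)
-> return 5

Final answer: 5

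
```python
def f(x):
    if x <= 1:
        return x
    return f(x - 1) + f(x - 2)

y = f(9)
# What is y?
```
Call trace (a repeated sub-call is expanded the first time; later identical calls just restate its return value):
f(x=9)
  f(x=8)
    f(x=7)
      f(x=6)
        f(x=5)
          f(x=4)
            f(x=3)
              f(x=2)
                f(x=1)
                -> return 1
                f(x=0)
                -> return 0
              -> return 1
              f(x=1)
              -> return 1
            -> return 2
            f(x=2) -> return 1  (same call as traced above)
          -> return 3
          f(x=3) -> return 2  (same call as traced above)
        -> return 5
        f(x=4) -> return 3  (same call as traced above)
      -> return 8
      f(x=5) -> return 5  (same call as traced above)
    -> return 13
    f(x=6) -> return 8  (same call as traced above)
  -> return 21
  f(x=7) -> return 13  (same call as traced above)
-> return 34

Final answer: 34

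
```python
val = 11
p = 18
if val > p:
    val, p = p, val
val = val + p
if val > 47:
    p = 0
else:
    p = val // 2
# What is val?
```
Trace:
  val=11
  val=11, p=18
  val=11, p=18
  val=29, p=18
  val=29, p=14

Final answer: 29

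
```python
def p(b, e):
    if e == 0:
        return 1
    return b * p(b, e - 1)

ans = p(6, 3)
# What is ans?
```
Call trace:
p(b=6, e=3)
  p(b=6, e=2)
    p(b=6, e=1)
      p(b=6, e=0)
      -> return 1
    -> return 6
  -> return 36
-> return 216

Final answer: 216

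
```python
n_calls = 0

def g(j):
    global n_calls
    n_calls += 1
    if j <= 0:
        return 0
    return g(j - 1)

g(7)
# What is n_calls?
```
Call trace:
g(j=7)
  g(j=6)
    g(j=5)
      g(j=4)
        g(j=3)
          g(j=2)
            g(j=1)
              g(j=0)
              -> return 0
            -> return 0
          -> return 0
        -> return 0
      -> return 0
    -> return 0
  -> return 0
-> return 0

n_calls is incremented once per call. g is entered once for each j = 7, 6, 5, 4, 3, 2, 1, 0 (the j <= 0 call returns without recursing), i.e. 7 + 1 calls.
n_calls = 8

Final answer: 8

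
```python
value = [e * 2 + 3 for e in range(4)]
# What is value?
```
Trace:
  e=0
  e=1
  e=2
  e=3
  value=[3, 5, 7, 9]

Final answer: [3, 5, 7, 9]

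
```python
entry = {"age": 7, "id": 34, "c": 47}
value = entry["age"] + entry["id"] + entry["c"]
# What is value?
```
Trace:
  entry={'age': 7, 'id': 34, 'c': 47}
  entry={'age': 7, 'id': 34, 'c': 47}, value=88

Final answer: 88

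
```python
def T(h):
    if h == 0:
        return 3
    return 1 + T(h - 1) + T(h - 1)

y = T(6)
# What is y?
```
Call trace (a repeated sub-call is expanded the first time; later identical calls just restate its return value):
T(h=6)
  T(h=5)
    T(h=4)
      T(h=3)
        T(h=2)
          T(h=1)
            T(h=0)
            -> return 3
            T(h=0)
            -> return 3
          -> return 7
          T(h=1) -> return 7  (same call as traced above)
        -> return 15
        T(h=2) -> return 15  (same call as traced above)
      -> return 31
      T(h=3) -> return 31  (same call as traced above)
    -> return 63
    T(h=4) -> return 63  (same call as traced above)
  -> return 127
  T(h=5) -> return 127  (same call as traced above)
-> return 255

Final answer: 255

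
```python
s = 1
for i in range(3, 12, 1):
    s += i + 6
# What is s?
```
Trace:
  s=1
  s=10, i=3
  s=20, i=4
  s=31, i=5
  s=43, i=6
  s=56, i=7
  s=70, i=8
  s=85, i=9
  s=101, i=10
  s=118, i=11

Final answer: 118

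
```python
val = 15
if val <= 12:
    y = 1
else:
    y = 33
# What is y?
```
Trace:
  val=15
  val=15, y=33

Final answer: 33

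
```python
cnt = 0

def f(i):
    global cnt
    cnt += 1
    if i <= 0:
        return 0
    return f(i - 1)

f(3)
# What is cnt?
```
Call trace:
f(i=3)
  f(i=2)
    f(i=1)
      f(i=0)
      -> return 0
    -> return 0
  -> return 0
-> return 0

cnt is incremented once per call. f is entered once for each i = 3, 2, 1, 0 (the i <= 0 call returns without recursing), i.e. 3 + 1 calls.
cnt = 4

Final answer: 4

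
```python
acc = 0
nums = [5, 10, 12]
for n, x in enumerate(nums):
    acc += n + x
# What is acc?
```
Trace:
  acc=0
  acc=5, n=0, x=5
  acc=16, n=1, x=10
  acc=30, n=2, x=12

Final answer: 30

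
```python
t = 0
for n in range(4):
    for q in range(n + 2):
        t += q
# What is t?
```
Trace:
  t=0
  t=0, n=0, q=0
  t=1, n=0, q=1
  t=1, n=1, q=0
  t=2, n=1, q=1
  t=4, n=1, q=2
  t=4, n=2, q=0
  t=5, n=2, q=1
  t=7, n=2, q=2
  t=10, n=2, q=3
  t=10, n=3, q=0
  t=11, n=3, q=1
  t=13, n=3, q=2
  t=16, n=3, q=3
  t=20, n=3, q=4

Final answer: 20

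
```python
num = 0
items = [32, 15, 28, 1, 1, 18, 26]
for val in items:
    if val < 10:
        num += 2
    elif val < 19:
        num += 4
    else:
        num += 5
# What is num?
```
Trace:
  num=0
  num=5, val=32
  num=9, val=15
  num=14, val=28
  num=16, val=1
  num=18, val=1
  num=22, val=18
  num=27, val=26

Final answer: 27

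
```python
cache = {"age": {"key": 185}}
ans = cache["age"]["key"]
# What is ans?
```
Trace:
  cache={'age': {'key': 185}}
  cache={'age': {'key': 185}}, ans=185

Final answer: 185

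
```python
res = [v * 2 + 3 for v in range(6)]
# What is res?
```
Trace:
  v=0
  v=1
  v=2
  v=3
  v=4
  v=5
  res=[3, 5, 7, 9, 11, 13]

Final answer: [3, 5, 7, 9, 11, 13]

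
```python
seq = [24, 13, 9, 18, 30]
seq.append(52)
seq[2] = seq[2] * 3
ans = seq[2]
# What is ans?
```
Trace:
  seq=[24, 13, 9, 18, 30]
  seq=[24, 13, 9, 18, 30, 52]
  seq=[24, 13, 27, 18, 30, 52]
  seq=[24, 13, 27, 18, 30, 52], ans=27

Final answer: 27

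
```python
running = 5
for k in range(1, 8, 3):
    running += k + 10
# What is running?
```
Trace:
  running=5
  running=16, k=1
  running=30, k=4
  running=47, k=7

Final answer: 47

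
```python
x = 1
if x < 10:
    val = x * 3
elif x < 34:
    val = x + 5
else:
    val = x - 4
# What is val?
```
Trace:
  x=1
  x=1, val=3

Final answer: 3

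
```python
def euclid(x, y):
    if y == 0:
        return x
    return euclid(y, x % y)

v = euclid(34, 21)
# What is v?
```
Call trace:
euclid(x=34, y=21)
  euclid(x=21, y=13)
    euclid(x=13, y=8)
      euclid(x=8, y=5)
        euclid(x=5, y=3)
          euclid(x=3, y=2)
            euclid(x=2, y=1)
              euclid(x=1, y=0)
              -> return 1
            -> return 1
          -> return 1
        -> return 1
      -> return 1
    -> return 1
  -> return 1
-> return 1

Final answer: 1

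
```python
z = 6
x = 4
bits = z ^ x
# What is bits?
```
Trace:
  z=6
  z=6, x=4
  z=6, x=4, bits=2

Final answer: 2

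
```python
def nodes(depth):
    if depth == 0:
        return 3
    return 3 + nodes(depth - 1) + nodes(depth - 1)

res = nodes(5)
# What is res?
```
Call trace (a repeated sub-call is expanded the first time; later identical calls just restate its return value):
nodes(depth=5)
  nodes(depth=4)
    nodes(depth=3)
      nodes(depth=2)
        nodes(depth=1)
          nodes(depth=0)
          -> return 3
          nodes(depth=0)
          -> return 3
        -> return 9
        nodes(depth=1) -> return 9  (same call as traced above)
      -> return 21
      nodes(depth=2) -> return 21  (same call as traced above)
    -> return 45
    nodes(depth=3) -> return 45  (same call as traced above)
  -> return 93
  nodes(depth=4) -> return 93  (same call as traced above)
-> return 189

Final answer: 189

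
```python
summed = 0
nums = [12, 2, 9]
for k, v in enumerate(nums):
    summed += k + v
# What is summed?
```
Trace:
  summed=0
  summed=12, k=0, v=12
  summed=15, k=1, v=2
  summed=26, k=2, v=9

Final answer: 26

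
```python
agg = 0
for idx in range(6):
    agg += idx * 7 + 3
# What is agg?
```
Trace:
  agg=0
  agg=3, idx=0
  agg=13, idx=1
  agg=30, idx=2
  agg=54, idx=3
  agg=85, idx=4
  agg=123, idx=5

Final answer: 123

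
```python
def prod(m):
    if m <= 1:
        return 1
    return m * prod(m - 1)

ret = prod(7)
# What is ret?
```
Call trace:
prod(m=7)
  prod(m=6)
    prod(m=5)
      prod(m=4)
        prod(m=3)
          prod(m=2)
            prod(m=1)
            -> return 1
          -> return 2
        -> return 6
      -> return 24
    -> return 120
  -> return 720
-> return 5040

Final answer: 5040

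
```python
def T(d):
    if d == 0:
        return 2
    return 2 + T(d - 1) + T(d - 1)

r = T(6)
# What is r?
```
Call trace (a repeated sub-call is expanded the first time; later identical calls just restate its return value):
T(d=6)
  T(d=5)
    T(d=4)
      T(d=3)
        T(d=2)
          T(d=1)
            T(d=0)
            -> return 2
            T(d=0)
            -> return 2
          -> return 6
          T(d=1) -> return 6  (same call as traced above)
        -> return 14
        T(d=2) -> return 14  (same call as traced above)
      -> return 30
      T(d=3) -> return 30  (same call as traced above)
    -> return 62
    T(d=4) -> return 62  (same call as traced above)
  -> return 126
  T(d=5) -> return 126  (same call as traced above)
-> return 254

Final answer: 254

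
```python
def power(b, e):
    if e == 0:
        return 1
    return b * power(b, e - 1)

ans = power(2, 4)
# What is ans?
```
Call trace:
power(b=2, e=4)
  power(b=2, e=3)
    power(b=2, e=2)
      power(b=2, e=1)
        power(b=2, e=0)
        -> return 1
      -> return 2
    -> return 4
  -> return 8
-> return 16

Final answer: 16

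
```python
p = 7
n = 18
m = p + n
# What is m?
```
Trace:
  p=7
  p=7, n=18
  p=7, n=18, m=25

Final answer: 25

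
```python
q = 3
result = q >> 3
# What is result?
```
Trace:
  q=3
  q=3, result=0

Final answer: 0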